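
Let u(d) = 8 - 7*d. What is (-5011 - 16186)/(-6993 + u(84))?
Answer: 21197/7573 ≈ 2.7990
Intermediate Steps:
(-5011 - 16186)/(-6993 + u(84)) = (-5011 - 16186)/(-6993 + (8 - 7*84)) = -21197/(-6993 + (8 - 588)) = -21197/(-6993 - 580) = -21197/(-7573) = -21197*(-1/7573) = 21197/7573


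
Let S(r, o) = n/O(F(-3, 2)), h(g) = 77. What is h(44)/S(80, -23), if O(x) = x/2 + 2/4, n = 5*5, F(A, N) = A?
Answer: -77/25 ≈ -3.0800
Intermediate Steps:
n = 25
O(x) = 1/2 + x/2 (O(x) = x*(1/2) + 2*(1/4) = x/2 + 1/2 = 1/2 + x/2)
S(r, o) = -25 (S(r, o) = 25/(1/2 + (1/2)*(-3)) = 25/(1/2 - 3/2) = 25/(-1) = 25*(-1) = -25)
h(44)/S(80, -23) = 77/(-25) = 77*(-1/25) = -77/25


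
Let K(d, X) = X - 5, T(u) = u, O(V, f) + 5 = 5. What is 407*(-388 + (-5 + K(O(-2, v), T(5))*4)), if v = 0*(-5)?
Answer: -159951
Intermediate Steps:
v = 0
O(V, f) = 0 (O(V, f) = -5 + 5 = 0)
K(d, X) = -5 + X
407*(-388 + (-5 + K(O(-2, v), T(5))*4)) = 407*(-388 + (-5 + (-5 + 5)*4)) = 407*(-388 + (-5 + 0*4)) = 407*(-388 + (-5 + 0)) = 407*(-388 - 5) = 407*(-393) = -159951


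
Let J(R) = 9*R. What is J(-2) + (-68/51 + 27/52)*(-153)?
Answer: 5541/52 ≈ 106.56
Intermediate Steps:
J(-2) + (-68/51 + 27/52)*(-153) = 9*(-2) + (-68/51 + 27/52)*(-153) = -18 + (-68*1/51 + 27*(1/52))*(-153) = -18 + (-4/3 + 27/52)*(-153) = -18 - 127/156*(-153) = -18 + 6477/52 = 5541/52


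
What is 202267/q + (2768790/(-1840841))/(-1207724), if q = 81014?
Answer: 56210731629605261/22514072689573297 ≈ 2.4967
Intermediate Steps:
202267/q + (2768790/(-1840841))/(-1207724) = 202267/81014 + (2768790/(-1840841))/(-1207724) = 202267*(1/81014) + (2768790*(-1/1840841))*(-1/1207724) = 202267/81014 - 2768790/1840841*(-1/1207724) = 202267/81014 + 1384395/1111613927942 = 56210731629605261/22514072689573297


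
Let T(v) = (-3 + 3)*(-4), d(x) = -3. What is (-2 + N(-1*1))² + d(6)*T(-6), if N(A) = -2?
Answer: 16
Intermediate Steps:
T(v) = 0 (T(v) = 0*(-4) = 0)
(-2 + N(-1*1))² + d(6)*T(-6) = (-2 - 2)² - 3*0 = (-4)² + 0 = 16 + 0 = 16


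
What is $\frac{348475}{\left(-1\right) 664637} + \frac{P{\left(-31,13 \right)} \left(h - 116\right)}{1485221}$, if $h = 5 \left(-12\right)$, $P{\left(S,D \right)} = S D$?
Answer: $- \frac{470421014839}{987132829777} \approx -0.47655$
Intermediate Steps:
$P{\left(S,D \right)} = D S$
$h = -60$
$\frac{348475}{\left(-1\right) 664637} + \frac{P{\left(-31,13 \right)} \left(h - 116\right)}{1485221} = \frac{348475}{\left(-1\right) 664637} + \frac{13 \left(-31\right) \left(-60 - 116\right)}{1485221} = \frac{348475}{-664637} + \left(-403\right) \left(-176\right) \frac{1}{1485221} = 348475 \left(- \frac{1}{664637}\right) + 70928 \cdot \frac{1}{1485221} = - \frac{348475}{664637} + \frac{70928}{1485221} = - \frac{470421014839}{987132829777}$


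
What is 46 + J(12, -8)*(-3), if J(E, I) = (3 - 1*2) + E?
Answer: 7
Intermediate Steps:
J(E, I) = 1 + E (J(E, I) = (3 - 2) + E = 1 + E)
46 + J(12, -8)*(-3) = 46 + (1 + 12)*(-3) = 46 + 13*(-3) = 46 - 39 = 7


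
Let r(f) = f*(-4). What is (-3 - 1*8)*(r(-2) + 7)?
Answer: -165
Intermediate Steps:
r(f) = -4*f
(-3 - 1*8)*(r(-2) + 7) = (-3 - 1*8)*(-4*(-2) + 7) = (-3 - 8)*(8 + 7) = -11*15 = -165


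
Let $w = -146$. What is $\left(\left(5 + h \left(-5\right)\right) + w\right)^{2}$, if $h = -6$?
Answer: $12321$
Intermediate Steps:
$\left(\left(5 + h \left(-5\right)\right) + w\right)^{2} = \left(\left(5 - -30\right) - 146\right)^{2} = \left(\left(5 + 30\right) - 146\right)^{2} = \left(35 - 146\right)^{2} = \left(-111\right)^{2} = 12321$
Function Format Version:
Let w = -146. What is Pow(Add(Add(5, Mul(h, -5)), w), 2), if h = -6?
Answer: 12321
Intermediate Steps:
Pow(Add(Add(5, Mul(h, -5)), w), 2) = Pow(Add(Add(5, Mul(-6, -5)), -146), 2) = Pow(Add(Add(5, 30), -146), 2) = Pow(Add(35, -146), 2) = Pow(-111, 2) = 12321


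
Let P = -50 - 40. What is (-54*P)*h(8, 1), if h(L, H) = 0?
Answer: 0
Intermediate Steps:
P = -90
(-54*P)*h(8, 1) = -54*(-90)*0 = 4860*0 = 0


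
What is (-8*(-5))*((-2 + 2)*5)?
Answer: 0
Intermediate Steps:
(-8*(-5))*((-2 + 2)*5) = 40*(0*5) = 40*0 = 0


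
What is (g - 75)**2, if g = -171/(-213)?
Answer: 27751824/5041 ≈ 5505.2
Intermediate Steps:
g = 57/71 (g = -171*(-1/213) = 57/71 ≈ 0.80282)
(g - 75)**2 = (57/71 - 75)**2 = (-5268/71)**2 = 27751824/5041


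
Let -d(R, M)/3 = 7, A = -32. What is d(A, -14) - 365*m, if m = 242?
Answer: -88351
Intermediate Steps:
d(R, M) = -21 (d(R, M) = -3*7 = -21)
d(A, -14) - 365*m = -21 - 365*242 = -21 - 88330 = -88351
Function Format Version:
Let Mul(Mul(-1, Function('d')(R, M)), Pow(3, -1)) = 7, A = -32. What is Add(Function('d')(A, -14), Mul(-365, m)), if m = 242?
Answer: -88351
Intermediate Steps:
Function('d')(R, M) = -21 (Function('d')(R, M) = Mul(-3, 7) = -21)
Add(Function('d')(A, -14), Mul(-365, m)) = Add(-21, Mul(-365, 242)) = Add(-21, -88330) = -88351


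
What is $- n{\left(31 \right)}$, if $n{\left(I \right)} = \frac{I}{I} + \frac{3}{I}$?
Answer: $- \frac{34}{31} \approx -1.0968$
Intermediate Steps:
$n{\left(I \right)} = 1 + \frac{3}{I}$
$- n{\left(31 \right)} = - \frac{3 + 31}{31} = - \frac{34}{31}$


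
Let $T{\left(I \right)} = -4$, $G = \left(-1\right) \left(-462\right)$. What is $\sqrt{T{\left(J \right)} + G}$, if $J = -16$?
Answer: $\sqrt{458} \approx 21.401$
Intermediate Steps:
$G = 462$
$\sqrt{T{\left(J \right)} + G} = \sqrt{-4 + 462} = \sqrt{458}$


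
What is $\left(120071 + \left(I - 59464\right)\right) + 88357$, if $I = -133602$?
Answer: $15362$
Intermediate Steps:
$\left(120071 + \left(I - 59464\right)\right) + 88357 = \left(120071 - 193066\right) + 88357 = -72995 + 88357 = 15362$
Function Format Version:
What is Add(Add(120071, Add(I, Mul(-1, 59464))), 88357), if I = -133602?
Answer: 15362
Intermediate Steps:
Add(Add(120071, Add(I, Mul(-1, 59464))), 88357) = Add(Add(120071, Add(-133602, Mul(-1, 59464))), 88357) = Add(Add(120071, Add(-133602, -59464)), 88357) = Add(Add(120071, -193066), 88357) = Add(-72995, 88357) = 15362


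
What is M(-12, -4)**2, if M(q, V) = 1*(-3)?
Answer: 9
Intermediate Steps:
M(q, V) = -3
M(-12, -4)**2 = (-3)**2 = 9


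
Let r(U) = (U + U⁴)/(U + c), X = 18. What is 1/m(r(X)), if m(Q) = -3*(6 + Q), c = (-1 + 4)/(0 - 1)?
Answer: -5/105084 ≈ -4.7581e-5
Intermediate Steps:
c = -3 (c = 3/(-1) = 3*(-1) = -3)
r(U) = (U + U⁴)/(-3 + U) (r(U) = (U + U⁴)/(U - 3) = (U + U⁴)/(-3 + U))
m(Q) = -18 - 3*Q
1/m(r(X)) = 1/(-18 - 3*(18 + 18⁴)/(-3 + 18)) = 1/(-18 - 3*(18 + 104976)/15) = 1/(-18 - 104994/5) = 1/(-105084/5) = -5/105084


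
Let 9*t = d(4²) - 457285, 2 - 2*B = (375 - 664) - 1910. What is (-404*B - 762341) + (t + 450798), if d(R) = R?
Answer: -2420858/3 ≈ -8.0695e+5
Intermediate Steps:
B = 2201/2 (B = 1 - ((375 - 664) - 1910)/2 = 1 - (-289 - 1910)/2 = 1 - ½*(-2199) = 1 + 2199/2 = 2201/2 ≈ 1100.5)
t = -152423/3 (t = (4² - 457285)/9 = (16 - 457285)/9 = (⅑)*(-457269) = -152423/3 ≈ -50808.)
(-404*B - 762341) + (t + 450798) = (-404*2201/2 - 762341) + (-152423/3 + 450798) = (-444602 - 762341) + 1199971/3 = -1206943 + 1199971/3 = -2420858/3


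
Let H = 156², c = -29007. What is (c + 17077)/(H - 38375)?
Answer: 11930/14039 ≈ 0.84978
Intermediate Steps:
H = 24336
(c + 17077)/(H - 38375) = (-29007 + 17077)/(24336 - 38375) = -11930/(-14039) = -11930*(-1/14039) = 11930/14039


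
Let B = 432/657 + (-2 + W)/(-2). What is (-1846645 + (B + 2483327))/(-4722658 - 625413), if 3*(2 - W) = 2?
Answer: -139433575/1171227549 ≈ -0.11905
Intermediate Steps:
W = 4/3 (W = 2 - 1/3*2 = 2 - 2/3 = 4/3 ≈ 1.3333)
B = 217/219 (B = 432/657 + (-2 + 4/3)/(-2) = (1/657)*432 - 2/3*(-1/2) = 48/73 + 1/3 = 217/219 ≈ 0.99087)
(-1846645 + (B + 2483327))/(-4722658 - 625413) = (-1846645 + (217/219 + 2483327))/(-4722658 - 625413) = (-1846645 + 543848830/219)/(-5348071) = (139433575/219)*(-1/5348071) = -139433575/1171227549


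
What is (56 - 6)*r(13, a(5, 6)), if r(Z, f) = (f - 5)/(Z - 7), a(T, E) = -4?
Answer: -75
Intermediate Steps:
r(Z, f) = (-5 + f)/(-7 + Z)
(56 - 6)*r(13, a(5, 6)) = (56 - 6)*((-5 - 4)/(-7 + 13)) = 50*(-9/6) = 50*((1/6)*(-9)) = 50*(-3/2) = -75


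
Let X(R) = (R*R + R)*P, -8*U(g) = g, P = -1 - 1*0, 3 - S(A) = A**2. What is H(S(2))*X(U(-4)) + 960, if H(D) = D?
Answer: 3843/4 ≈ 960.75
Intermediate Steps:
S(A) = 3 - A**2
P = -1 (P = -1 + 0 = -1)
U(g) = -g/8
X(R) = -R - R**2 (X(R) = (R*R + R)*(-1) = (R**2 + R)*(-1) = (R + R**2)*(-1) = -R - R**2)
H(S(2))*X(U(-4)) + 960 = (3 - 1*2**2)*(-(-1/8*(-4))*(1 - 1/8*(-4))) + 960 = (3 - 1*4)*(-1*1/2*(1 + 1/2)) + 960 = (3 - 4)*(-1*1/2*3/2) + 960 = -1*(-3/4) + 960 = 3/4 + 960 = 3843/4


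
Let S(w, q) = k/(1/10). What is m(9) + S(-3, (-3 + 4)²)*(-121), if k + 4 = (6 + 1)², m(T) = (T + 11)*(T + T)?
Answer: -54090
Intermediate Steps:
m(T) = 2*T*(11 + T) (m(T) = (11 + T)*(2*T) = 2*T*(11 + T))
k = 45 (k = -4 + (6 + 1)² = -4 + 7² = -4 + 49 = 45)
S(w, q) = 450 (S(w, q) = 45/(1/10) = 45/(⅒) = 45*10 = 450)
m(9) + S(-3, (-3 + 4)²)*(-121) = 2*9*(11 + 9) + 450*(-121) = 2*9*20 - 54450 = 360 - 54450 = -54090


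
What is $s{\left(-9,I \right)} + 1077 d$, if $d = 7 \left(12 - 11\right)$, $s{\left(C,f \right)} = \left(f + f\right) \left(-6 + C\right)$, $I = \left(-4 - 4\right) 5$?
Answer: $8739$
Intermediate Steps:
$I = -40$ ($I = \left(-8\right) 5 = -40$)
$s{\left(C,f \right)} = 2 f \left(-6 + C\right)$
$d = 7$ ($d = 7 \cdot 1 = 7$)
$s{\left(-9,I \right)} + 1077 d = 2 \left(-40\right) \left(-6 - 9\right) + 1077 \cdot 7 = 2 \left(-40\right) \left(-15\right) + 7539 = 1200 + 7539 = 8739$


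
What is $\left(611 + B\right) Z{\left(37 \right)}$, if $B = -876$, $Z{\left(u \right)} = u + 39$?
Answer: $-20140$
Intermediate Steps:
$Z{\left(u \right)} = 39 + u$
$\left(611 + B\right) Z{\left(37 \right)} = \left(611 - 876\right) \left(39 + 37\right) = \left(-265\right) 76 = -20140$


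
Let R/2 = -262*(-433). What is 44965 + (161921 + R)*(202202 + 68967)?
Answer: 105434077362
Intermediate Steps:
R = 226892 (R = 2*(-262*(-433)) = 2*113446 = 226892)
44965 + (161921 + R)*(202202 + 68967) = 44965 + (161921 + 226892)*(202202 + 68967) = 44965 + 388813*271169 = 44965 + 105434032397 = 105434077362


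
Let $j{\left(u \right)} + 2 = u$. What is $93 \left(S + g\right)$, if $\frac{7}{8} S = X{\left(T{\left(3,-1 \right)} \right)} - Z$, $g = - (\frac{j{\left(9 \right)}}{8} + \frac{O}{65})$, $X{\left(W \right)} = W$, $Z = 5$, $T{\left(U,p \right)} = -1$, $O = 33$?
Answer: $- \frac{2789349}{3640} \approx -766.3$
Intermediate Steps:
$j{\left(u \right)} = -2 + u$
$g = - \frac{719}{520}$ ($g = - (\frac{-2 + 9}{8} + \frac{33}{65}) = - (7 \cdot \frac{1}{8} + 33 \cdot \frac{1}{65}) = - (\frac{7}{8} + \frac{33}{65}) = \left(-1\right) \frac{719}{520} = - \frac{719}{520} \approx -1.3827$)
$S = - \frac{48}{7}$ ($S = \frac{8 \left(-1 - 5\right)}{7} = \frac{8}{7} \left(-6\right) = - \frac{48}{7} \approx -6.8571$)
$93 \left(S + g\right) = 93 \left(- \frac{48}{7} - \frac{719}{520}\right) = 93 \left(- \frac{29993}{3640}\right) = - \frac{2789349}{3640}$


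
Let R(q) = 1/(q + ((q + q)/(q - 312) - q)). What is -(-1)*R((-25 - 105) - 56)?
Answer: 83/62 ≈ 1.3387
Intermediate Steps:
R(q) = (-312 + q)/(2*q) (R(q) = 1/(q + ((2*q)/(-312 + q) - q)) = 1/(q + (2*q/(-312 + q) - q)) = 1/(q + (-q + 2*q/(-312 + q))) = 1/(2*q/(-312 + q)) = (-312 + q)/(2*q))
-(-1)*R((-25 - 105) - 56) = -(-1)*(-312 + ((-25 - 105) - 56))/(2*((-25 - 105) - 56)) = -(-1)*(-312 + (-130 - 56))/(2*(-130 - 56)) = -(-1)*(1/2)*(-312 - 186)/(-186) = -(-1)*(1/2)*(-1/186)*(-498) = -(-1)*83/62 = -1*(-83/62) = 83/62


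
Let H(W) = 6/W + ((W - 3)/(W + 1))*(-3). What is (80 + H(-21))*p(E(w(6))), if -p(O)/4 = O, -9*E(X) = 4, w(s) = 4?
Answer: 4736/35 ≈ 135.31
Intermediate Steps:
E(X) = -4/9 (E(X) = -1/9*4 = -4/9)
p(O) = -4*O
H(W) = 6/W - 3*(-3 + W)/(1 + W) (H(W) = 6/W + ((-3 + W)/(1 + W))*(-3) = 6/W - 3*(-3 + W)/(1 + W))
(80 + H(-21))*p(E(w(6))) = (80 + 3*(2 - 1*(-21)**2 + 5*(-21))/(-21*(1 - 21)))*(-4*(-4/9)) = (80 + 3*(-1/21)*(2 - 1*441 - 105)/(-20))*(16/9) = (80 + 3*(-1/21)*(-1/20)*(2 - 441 - 105))*(16/9) = (80 + 3*(-1/21)*(-1/20)*(-544))*(16/9) = (80 - 136/35)*(16/9) = (2664/35)*(16/9) = 4736/35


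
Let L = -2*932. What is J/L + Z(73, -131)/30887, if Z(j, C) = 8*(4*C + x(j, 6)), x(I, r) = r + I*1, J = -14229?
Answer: 432855283/57573368 ≈ 7.5183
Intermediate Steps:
x(I, r) = I + r (x(I, r) = r + I = I + r)
Z(j, C) = 48 + 8*j + 32*C (Z(j, C) = 8*(4*C + (j + 6)) = 8*(4*C + (6 + j)) = 8*(6 + j + 4*C) = 48 + 8*j + 32*C)
L = -1864
J/L + Z(73, -131)/30887 = -14229/(-1864) + (48 + 8*73 + 32*(-131))/30887 = -14229*(-1/1864) + (48 + 584 - 4192)*(1/30887) = 14229/1864 - 3560*1/30887 = 14229/1864 - 3560/30887 = 432855283/57573368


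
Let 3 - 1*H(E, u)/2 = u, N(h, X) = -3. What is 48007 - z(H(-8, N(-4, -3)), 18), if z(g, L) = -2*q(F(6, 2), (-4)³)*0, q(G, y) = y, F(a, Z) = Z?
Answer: 48007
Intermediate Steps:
H(E, u) = 6 - 2*u
z(g, L) = 0 (z(g, L) = -2*(-4)³*0 = -2*(-64)*0 = 128*0 = 0)
48007 - z(H(-8, N(-4, -3)), 18) = 48007 - 1*0 = 48007 + 0 = 48007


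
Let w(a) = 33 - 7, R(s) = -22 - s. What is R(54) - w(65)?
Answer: -102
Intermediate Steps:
w(a) = 26
R(54) - w(65) = (-22 - 1*54) - 1*26 = (-22 - 54) - 26 = -76 - 26 = -102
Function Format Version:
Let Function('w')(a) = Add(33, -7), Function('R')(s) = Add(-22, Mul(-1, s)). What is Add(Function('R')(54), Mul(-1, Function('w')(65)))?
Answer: -102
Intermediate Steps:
Function('w')(a) = 26
Add(Function('R')(54), Mul(-1, Function('w')(65))) = Add(Add(-22, Mul(-1, 54)), Mul(-1, 26)) = Add(Add(-22, -54), -26) = Add(-76, -26) = -102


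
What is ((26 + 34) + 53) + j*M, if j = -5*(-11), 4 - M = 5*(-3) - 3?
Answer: 1323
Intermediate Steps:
M = 22 (M = 4 - (5*(-3) - 3) = 4 - (-15 - 3) = 4 - 1*(-18) = 4 + 18 = 22)
j = 55
((26 + 34) + 53) + j*M = ((26 + 34) + 53) + 55*22 = (60 + 53) + 1210 = 113 + 1210 = 1323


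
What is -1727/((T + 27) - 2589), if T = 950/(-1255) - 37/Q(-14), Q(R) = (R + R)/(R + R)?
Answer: 433477/652539 ≈ 0.66429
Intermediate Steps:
Q(R) = 1 (Q(R) = (2*R)/((2*R)) = (2*R)*(1/(2*R)) = 1)
T = -9477/251 (T = 950/(-1255) - 37/1 = 950*(-1/1255) - 37*1 = -190/251 - 37 = -9477/251 ≈ -37.757)
-1727/((T + 27) - 2589) = -1727/((-9477/251 + 27) - 2589) = -1727/(-2700/251 - 2589) = -1727/(-652539/251) = -1727*(-251/652539) = 433477/652539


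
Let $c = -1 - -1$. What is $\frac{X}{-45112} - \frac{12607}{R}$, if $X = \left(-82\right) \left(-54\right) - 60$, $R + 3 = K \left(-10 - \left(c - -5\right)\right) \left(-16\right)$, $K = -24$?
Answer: $\frac{67944275}{32497557} \approx 2.0908$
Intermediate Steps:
$c = 0$ ($c = -1 + 1 = 0$)
$R = -5763$ ($R = -3 + - 24 \left(-10 - \left(0 - -5\right)\right) \left(-16\right) = -3 + - 24 \left(-10 - \left(0 + 5\right)\right) \left(-16\right) = -3 + - 24 \left(-10 - 5\right) \left(-16\right) = -3 + \left(-24\right) \left(-15\right) \left(-16\right) = -3 + 360 \left(-16\right) = -3 - 5760 = -5763$)
$X = 4368$ ($X = 4428 - 60 = 4368$)
$\frac{X}{-45112} - \frac{12607}{R} = \frac{4368}{-45112} - \frac{12607}{-5763} = 4368 \left(- \frac{1}{45112}\right) - - \frac{12607}{5763} = - \frac{546}{5639} + \frac{12607}{5763} = \frac{67944275}{32497557}$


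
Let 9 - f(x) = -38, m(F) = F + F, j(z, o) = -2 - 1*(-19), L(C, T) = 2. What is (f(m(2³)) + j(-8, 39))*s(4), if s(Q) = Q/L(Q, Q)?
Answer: 128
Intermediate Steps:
j(z, o) = 17 (j(z, o) = -2 + 19 = 17)
m(F) = 2*F
f(x) = 47 (f(x) = 9 - 1*(-38) = 9 + 38 = 47)
s(Q) = Q/2
(f(m(2³)) + j(-8, 39))*s(4) = (47 + 17)*((½)*4) = 64*2 = 128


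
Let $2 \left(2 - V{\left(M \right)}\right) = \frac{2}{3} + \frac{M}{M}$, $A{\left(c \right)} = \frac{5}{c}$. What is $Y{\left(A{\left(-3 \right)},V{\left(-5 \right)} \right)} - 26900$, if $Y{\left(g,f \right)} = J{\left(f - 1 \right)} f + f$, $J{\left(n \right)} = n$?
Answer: $- \frac{968351}{36} \approx -26899.0$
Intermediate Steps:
$V{\left(M \right)} = \frac{7}{6}$ ($V{\left(M \right)} = 2 - \frac{\frac{2}{3} + \frac{M}{M}}{2} = 2 - \frac{2 \cdot \frac{1}{3} + 1}{2} = 2 - \frac{\frac{2}{3} + 1}{2} = 2 - \frac{5}{6} = \frac{7}{6}$)
$Y{\left(g,f \right)} = f + f \left(-1 + f\right)$ ($Y{\left(g,f \right)} = \left(f - 1\right) f + f = \left(-1 + f\right) f + f = f \left(-1 + f\right) + f = f + f \left(-1 + f\right)$)
$Y{\left(A{\left(-3 \right)},V{\left(-5 \right)} \right)} - 26900 = \left(\frac{7}{6}\right)^{2} - 26900 = \frac{49}{36} - 26900 = - \frac{968351}{36}$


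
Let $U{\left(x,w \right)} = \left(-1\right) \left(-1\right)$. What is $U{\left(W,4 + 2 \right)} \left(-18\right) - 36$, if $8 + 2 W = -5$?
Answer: $-54$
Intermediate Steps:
$W = - \frac{13}{2}$ ($W = -4 + \frac{1}{2} \left(-5\right) = -4 - \frac{5}{2} = - \frac{13}{2} \approx -6.5$)
$U{\left(x,w \right)} = 1$
$U{\left(W,4 + 2 \right)} \left(-18\right) - 36 = 1 \left(-18\right) - 36 = -18 - 36 = -54$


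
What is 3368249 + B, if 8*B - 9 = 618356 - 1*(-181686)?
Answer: 27746043/8 ≈ 3.4683e+6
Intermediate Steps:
B = 800051/8 (B = 9/8 + (618356 - 1*(-181686))/8 = 9/8 + (618356 + 181686)/8 = 9/8 + (⅛)*800042 = 9/8 + 400021/4 = 800051/8 ≈ 1.0001e+5)
3368249 + B = 3368249 + 800051/8 = 27746043/8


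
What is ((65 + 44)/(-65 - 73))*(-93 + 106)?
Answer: -1417/138 ≈ -10.268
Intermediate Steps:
((65 + 44)/(-65 - 73))*(-93 + 106) = (109/(-138))*13 = (109*(-1/138))*13 = -109/138*13 = -1417/138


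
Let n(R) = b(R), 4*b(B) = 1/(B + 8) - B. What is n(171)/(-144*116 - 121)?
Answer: 7652/3011675 ≈ 0.0025408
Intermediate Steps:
b(B) = -B/4 + 1/(4*(8 + B)) (b(B) = (1/(B + 8) - B)/4 = (1/(8 + B) - B)/4 = -B/4 + 1/(4*(8 + B)))
n(R) = (1 - R² - 8*R)/(4*(8 + R))
n(171)/(-144*116 - 121) = ((1 - 1*171² - 8*171)/(4*(8 + 171)))/(-144*116 - 121) = ((¼)*(1 - 1*29241 - 1368)/179)/(-16704 - 121) = ((¼)*(1/179)*(1 - 29241 - 1368))/(-16825) = ((¼)*(1/179)*(-30608))*(-1/16825) = -7652/179*(-1/16825) = 7652/3011675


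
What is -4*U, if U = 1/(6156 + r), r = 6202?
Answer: -2/6179 ≈ -0.00032368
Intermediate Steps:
U = 1/12358 (U = 1/(6156 + 6202) = 1/12358 ≈ 8.0919e-5)
-4*U = -4*1/12358 = -2/6179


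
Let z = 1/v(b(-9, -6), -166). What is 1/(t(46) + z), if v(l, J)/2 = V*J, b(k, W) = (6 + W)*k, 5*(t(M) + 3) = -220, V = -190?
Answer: -63080/2964759 ≈ -0.021277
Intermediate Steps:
t(M) = -47 (t(M) = -3 + (⅕)*(-220) = -3 - 44 = -47)
b(k, W) = k*(6 + W)
v(l, J) = -380*J (v(l, J) = 2*(-190*J) = -380*J)
z = 1/63080 (z = 1/(-380*(-166)) = 1/63080 ≈ 1.5853e-5)
1/(t(46) + z) = 1/(-47 + 1/63080) = 1/(-2964759/63080) = -63080/2964759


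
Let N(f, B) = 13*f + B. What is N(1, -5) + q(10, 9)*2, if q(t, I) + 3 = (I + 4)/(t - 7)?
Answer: 32/3 ≈ 10.667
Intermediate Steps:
N(f, B) = B + 13*f
q(t, I) = -3 + (4 + I)/(-7 + t) (q(t, I) = -3 + (I + 4)/(t - 7) = -3 + (4 + I)/(-7 + t))
N(1, -5) + q(10, 9)*2 = (-5 + 13*1) + ((25 + 9 - 3*10)/(-7 + 10))*2 = (-5 + 13) + ((25 + 9 - 30)/3)*2 = 8 + ((⅓)*4)*2 = 8 + (4/3)*2 = 8 + 8/3 = 32/3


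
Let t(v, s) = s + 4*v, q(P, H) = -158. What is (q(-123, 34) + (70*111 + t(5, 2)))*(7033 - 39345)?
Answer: -246669808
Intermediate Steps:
(q(-123, 34) + (70*111 + t(5, 2)))*(7033 - 39345) = (-158 + (70*111 + (2 + 4*5)))*(7033 - 39345) = (-158 + (7770 + (2 + 20)))*(-32312) = (-158 + (7770 + 22))*(-32312) = (-158 + 7792)*(-32312) = 7634*(-32312) = -246669808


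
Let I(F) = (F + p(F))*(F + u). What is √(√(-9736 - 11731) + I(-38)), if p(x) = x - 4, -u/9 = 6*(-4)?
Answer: √(-14240 + I*√21467) ≈ 0.6139 + 119.33*I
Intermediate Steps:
u = 216 (u = -54*(-4) = -9*(-24) = 216)
p(x) = -4 + x
I(F) = (-4 + 2*F)*(216 + F) (I(F) = (F + (-4 + F))*(F + 216) = (-4 + 2*F)*(216 + F))
√(√(-9736 - 11731) + I(-38)) = √(√(-9736 - 11731) + (-864 + 2*(-38)² + 428*(-38))) = √(√(-21467) + (-864 + 2*1444 - 16264)) = √(I*√21467 + (-864 + 2888 - 16264)) = √(I*√21467 - 14240) = √(-14240 + I*√21467)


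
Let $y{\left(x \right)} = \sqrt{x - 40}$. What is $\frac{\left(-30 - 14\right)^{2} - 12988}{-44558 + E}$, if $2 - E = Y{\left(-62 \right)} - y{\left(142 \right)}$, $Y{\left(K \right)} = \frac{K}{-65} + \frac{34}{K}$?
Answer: $\frac{1999406614535460}{8060655738115699} + \frac{44873606700 \sqrt{102}}{8060655738115699} \approx 0.2481$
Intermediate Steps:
$y{\left(x \right)} = \sqrt{-40 + x}$
$Y{\left(K \right)} = \frac{34}{K} - \frac{K}{65}$ ($Y{\left(K \right)} = K \left(- \frac{1}{65}\right) + \frac{34}{K} = - \frac{K}{65} + \frac{34}{K} = \frac{34}{K} - \frac{K}{65}$)
$E = \frac{3213}{2015} + \sqrt{102}$ ($E = 2 - \left(\left(\frac{34}{-62} - - \frac{62}{65}\right) - \sqrt{-40 + 142}\right) = 2 - \left(\left(34 \left(- \frac{1}{62}\right) + \frac{62}{65}\right) - \sqrt{102}\right) = 2 - \left(\left(- \frac{17}{31} + \frac{62}{65}\right) - \sqrt{102}\right) = 2 - \left(\frac{817}{2015} - \sqrt{102}\right) = \frac{3213}{2015} + \sqrt{102} \approx 11.694$)
$\frac{\left(-30 - 14\right)^{2} - 12988}{-44558 + E} = \frac{\left(-30 - 14\right)^{2} - 12988}{-44558 + \left(\frac{3213}{2015} + \sqrt{102}\right)} = \frac{\left(-44\right)^{2} - 12988}{- \frac{89781157}{2015} + \sqrt{102}} = \frac{1936 - 12988}{- \frac{89781157}{2015} + \sqrt{102}} = - \frac{11052}{- \frac{89781157}{2015} + \sqrt{102}}$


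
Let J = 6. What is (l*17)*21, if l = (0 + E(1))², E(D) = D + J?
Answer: 17493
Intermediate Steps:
E(D) = 6 + D (E(D) = D + 6 = 6 + D)
l = 49 (l = (0 + (6 + 1))² = (0 + 7)² = 7² = 49)
(l*17)*21 = (49*17)*21 = 833*21 = 17493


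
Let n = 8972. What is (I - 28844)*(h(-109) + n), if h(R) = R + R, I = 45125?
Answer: 142523874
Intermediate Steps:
h(R) = 2*R
(I - 28844)*(h(-109) + n) = (45125 - 28844)*(2*(-109) + 8972) = 16281*(-218 + 8972) = 16281*8754 = 142523874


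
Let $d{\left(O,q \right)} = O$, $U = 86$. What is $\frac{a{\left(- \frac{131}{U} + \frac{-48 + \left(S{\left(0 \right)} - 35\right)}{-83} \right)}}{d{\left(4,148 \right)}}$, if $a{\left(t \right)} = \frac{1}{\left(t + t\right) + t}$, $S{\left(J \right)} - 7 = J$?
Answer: $- \frac{3569}{26022} \approx -0.13715$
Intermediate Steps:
$S{\left(J \right)} = 7 + J$
$a{\left(t \right)} = \frac{1}{3 t}$ ($a{\left(t \right)} = \frac{1}{2 t + t} = \frac{1}{3 t}$)
$\frac{a{\left(- \frac{131}{U} + \frac{-48 + \left(S{\left(0 \right)} - 35\right)}{-83} \right)}}{d{\left(4,148 \right)}} = \frac{\frac{1}{3} \frac{1}{- \frac{131}{86} + \frac{-48 + \left(\left(7 + 0\right) - 35\right)}{-83}}}{4} = \frac{1}{3 \left(\left(-131\right) \frac{1}{86} + \left(-48 + \left(7 - 35\right)\right) \left(- \frac{1}{83}\right)\right)} \frac{1}{4} = \frac{1}{3 \left(- \frac{131}{86} + \left(-48 - 28\right) \left(- \frac{1}{83}\right)\right)} \frac{1}{4} = \frac{1}{3 \left(- \frac{131}{86} - - \frac{76}{83}\right)} \frac{1}{4} = \frac{1}{3 \left(- \frac{131}{86} + \frac{76}{83}\right)} \frac{1}{4} = \frac{1}{3 \left(- \frac{4337}{7138}\right)} \frac{1}{4} = \frac{1}{3} \left(- \frac{7138}{4337}\right) \frac{1}{4} = \left(- \frac{7138}{13011}\right) \frac{1}{4} = - \frac{3569}{26022}$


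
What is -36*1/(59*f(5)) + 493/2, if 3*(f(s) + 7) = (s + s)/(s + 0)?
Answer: 552869/2242 ≈ 246.60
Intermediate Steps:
f(s) = -19/3 (f(s) = -7 + ((s + s)/(s + 0))/3 = -7 + ((2*s)/s)/3 = -7 + (⅓)*2 = -7 + ⅔ = -19/3)
-36*1/(59*f(5)) + 493/2 = -36/(59*(-19/3)) + 493/2 = -36/(-1121/3) + 493*(½) = -36*(-3/1121) + 493/2 = 108/1121 + 493/2 = 552869/2242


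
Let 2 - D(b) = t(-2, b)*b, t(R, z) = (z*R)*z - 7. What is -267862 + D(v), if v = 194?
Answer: 14336266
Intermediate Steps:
t(R, z) = -7 + R*z**2 (t(R, z) = (R*z)*z - 7 = R*z**2 - 7 = -7 + R*z**2)
D(b) = 2 - b*(-7 - 2*b**2) (D(b) = 2 - (-7 - 2*b**2)*b = 2 - b*(-7 - 2*b**2))
-267862 + D(v) = -267862 + (2 + 194*(7 + 2*194**2)) = -267862 + (2 + 194*(7 + 2*37636)) = -267862 + (2 + 194*(7 + 75272)) = -267862 + (2 + 194*75279) = -267862 + (2 + 14604126) = -267862 + 14604128 = 14336266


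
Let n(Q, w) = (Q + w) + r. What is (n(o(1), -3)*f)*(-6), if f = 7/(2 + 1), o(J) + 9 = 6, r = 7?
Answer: -14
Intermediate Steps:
o(J) = -3 (o(J) = -9 + 6 = -3)
n(Q, w) = 7 + Q + w (n(Q, w) = (Q + w) + 7 = 7 + Q + w)
f = 7/3 ≈ 2.3333
(n(o(1), -3)*f)*(-6) = ((7 - 3 - 3)*(7/3))*(-6) = (1*(7/3))*(-6) = (7/3)*(-6) = -14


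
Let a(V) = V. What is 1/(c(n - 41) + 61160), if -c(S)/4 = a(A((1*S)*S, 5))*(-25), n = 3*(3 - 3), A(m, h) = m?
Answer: 1/229260 ≈ 4.3619e-6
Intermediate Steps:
n = 0 (n = 3*0 = 0)
c(S) = 100*S² (c(S) = -4*(1*S)*S*(-25) = -4*S*S*(-25) = -4*S²*(-25) = -(-100)*S² = 100*S²)
1/(c(n - 41) + 61160) = 1/(100*(0 - 41)² + 61160) = 1/(100*(-41)² + 61160) = 1/(100*1681 + 61160) = 1/(168100 + 61160) = 1/229260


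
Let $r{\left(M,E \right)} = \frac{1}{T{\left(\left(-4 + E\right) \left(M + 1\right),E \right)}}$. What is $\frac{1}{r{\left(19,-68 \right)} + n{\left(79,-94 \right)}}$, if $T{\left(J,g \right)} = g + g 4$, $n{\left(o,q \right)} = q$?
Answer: $- \frac{340}{31961} \approx -0.010638$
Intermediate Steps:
$T{\left(J,g \right)} = 5 g$ ($T{\left(J,g \right)} = g + 4 g = 5 g$)
$r{\left(M,E \right)} = \frac{1}{5 E}$
$\frac{1}{r{\left(19,-68 \right)} + n{\left(79,-94 \right)}} = \frac{1}{\frac{1}{5 \left(-68\right)} - 94} = \frac{1}{\frac{1}{5} \left(- \frac{1}{68}\right) - 94} = \frac{1}{- \frac{1}{340} - 94} = \frac{1}{- \frac{31961}{340}} = - \frac{340}{31961}$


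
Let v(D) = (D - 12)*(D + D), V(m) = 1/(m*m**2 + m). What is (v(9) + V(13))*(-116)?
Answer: 6921662/1105 ≈ 6263.9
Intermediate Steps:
V(m) = 1/(m + m**3) (V(m) = 1/(m**3 + m) = 1/(m + m**3))
v(D) = 2*D*(-12 + D) (v(D) = (-12 + D)*(2*D) = 2*D*(-12 + D))
(v(9) + V(13))*(-116) = (2*9*(-12 + 9) + 1/(13 + 13**3))*(-116) = (2*9*(-3) + 1/(13 + 2197))*(-116) = (-54 + 1/2210)*(-116) = -119339/2210*(-116) = 6921662/1105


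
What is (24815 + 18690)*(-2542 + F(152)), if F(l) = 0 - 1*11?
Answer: -111068265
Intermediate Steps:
F(l) = -11 (F(l) = 0 - 11 = -11)
(24815 + 18690)*(-2542 + F(152)) = (24815 + 18690)*(-2542 - 11) = 43505*(-2553) = -111068265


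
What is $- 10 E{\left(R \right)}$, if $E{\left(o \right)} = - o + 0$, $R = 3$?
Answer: $30$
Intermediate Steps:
$E{\left(o \right)} = - o$
$- 10 E{\left(R \right)} = - 10 \left(\left(-1\right) 3\right) = \left(-10\right) \left(-3\right) = 30$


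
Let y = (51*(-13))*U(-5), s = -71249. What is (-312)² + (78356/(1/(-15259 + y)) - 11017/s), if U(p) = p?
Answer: -66673868002263/71249 ≈ -9.3579e+8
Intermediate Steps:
y = 3315 (y = (51*(-13))*(-5) = -663*(-5) = 3315)
(-312)² + (78356/(1/(-15259 + y)) - 11017/s) = (-312)² + (78356/(1/(-15259 + 3315)) - 11017/(-71249)) = 97344 + (78356/(1/(-11944)) - 11017*(-1/71249)) = 97344 + (78356/(-1/11944) + 11017/71249) = 97344 + (78356*(-11944) + 11017/71249) = 97344 + (-935884064 + 11017/71249) = 97344 - 66680803664919/71249 = -66673868002263/71249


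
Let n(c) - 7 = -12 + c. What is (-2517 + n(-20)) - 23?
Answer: -2565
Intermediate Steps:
n(c) = -5 + c (n(c) = 7 + (-12 + c) = -5 + c)
(-2517 + n(-20)) - 23 = (-2517 + (-5 - 20)) - 23 = (-2517 - 25) - 23 = -2542 - 23 = -2565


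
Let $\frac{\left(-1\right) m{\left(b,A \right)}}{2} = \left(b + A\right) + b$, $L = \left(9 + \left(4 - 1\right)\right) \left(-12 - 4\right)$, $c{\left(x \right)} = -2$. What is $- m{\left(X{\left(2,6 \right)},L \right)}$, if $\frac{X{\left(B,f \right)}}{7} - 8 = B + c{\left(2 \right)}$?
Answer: $-160$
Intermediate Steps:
$X{\left(B,f \right)} = 42 + 7 B$ ($X{\left(B,f \right)} = 56 + 7 \left(B - 2\right) = 56 + 7 \left(-2 + B\right) = 56 + \left(-14 + 7 B\right) = 42 + 7 B$)
$L = -192$ ($L = \left(9 + \left(4 - 1\right)\right) \left(-16\right) = \left(9 + 3\right) \left(-16\right) = 12 \left(-16\right) = -192$)
$m{\left(b,A \right)} = - 4 b - 2 A$ ($m{\left(b,A \right)} = - 2 \left(\left(b + A\right) + b\right) = - 2 \left(\left(A + b\right) + b\right) = - 2 \left(A + 2 b\right) = - 4 b - 2 A$)
$- m{\left(X{\left(2,6 \right)},L \right)} = - (- 4 \left(42 + 7 \cdot 2\right) - -384) = - (- 4 \left(42 + 14\right) + 384) = - (\left(-4\right) 56 + 384) = - (-224 + 384) = \left(-1\right) 160 = -160$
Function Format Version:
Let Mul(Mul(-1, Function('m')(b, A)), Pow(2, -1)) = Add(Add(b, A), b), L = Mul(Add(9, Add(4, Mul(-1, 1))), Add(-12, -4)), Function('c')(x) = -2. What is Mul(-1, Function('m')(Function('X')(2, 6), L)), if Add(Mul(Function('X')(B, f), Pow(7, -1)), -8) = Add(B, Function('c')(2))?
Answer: -160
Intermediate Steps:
Function('X')(B, f) = Add(42, Mul(7, B)) (Function('X')(B, f) = Add(56, Mul(7, Add(B, -2))) = Add(56, Mul(7, Add(-2, B))) = Add(56, Add(-14, Mul(7, B))) = Add(42, Mul(7, B)))
L = -192 (L = Mul(Add(9, Add(4, -1)), -16) = Mul(Add(9, 3), -16) = Mul(12, -16) = -192)
Function('m')(b, A) = Add(Mul(-4, b), Mul(-2, A)) (Function('m')(b, A) = Mul(-2, Add(Add(b, A), b)) = Mul(-2, Add(Add(A, b), b)) = Mul(-2, Add(A, Mul(2, b))) = Add(Mul(-4, b), Mul(-2, A)))
Mul(-1, Function('m')(Function('X')(2, 6), L)) = Mul(-1, Add(Mul(-4, Add(42, Mul(7, 2))), Mul(-2, -192))) = Mul(-1, Add(Mul(-4, Add(42, 14)), 384)) = Mul(-1, Add(Mul(-4, 56), 384)) = Mul(-1, Add(-224, 384)) = Mul(-1, 160) = -160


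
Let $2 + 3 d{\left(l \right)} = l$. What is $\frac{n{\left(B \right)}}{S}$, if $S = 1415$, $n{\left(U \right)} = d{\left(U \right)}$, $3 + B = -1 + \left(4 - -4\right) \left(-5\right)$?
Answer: $- \frac{46}{4245} \approx -0.010836$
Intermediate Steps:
$B = -44$ ($B = -3 + \left(-1 + \left(4 - -4\right) \left(-5\right)\right) = -3 + \left(-1 + \left(4 + 4\right) \left(-5\right)\right) = -3 + \left(-1 + 8 \left(-5\right)\right) = -3 - 41 = -44$)
$d{\left(l \right)} = - \frac{2}{3} + \frac{l}{3}$
$n{\left(U \right)} = - \frac{2}{3} + \frac{U}{3}$
$\frac{n{\left(B \right)}}{S} = \frac{- \frac{2}{3} + \frac{1}{3} \left(-44\right)}{1415} = \left(- \frac{2}{3} - \frac{44}{3}\right) \frac{1}{1415} = \left(- \frac{46}{3}\right) \frac{1}{1415} = - \frac{46}{4245}$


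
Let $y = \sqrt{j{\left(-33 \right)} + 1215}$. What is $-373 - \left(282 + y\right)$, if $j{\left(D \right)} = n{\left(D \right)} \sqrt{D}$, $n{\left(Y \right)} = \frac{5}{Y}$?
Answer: $-655 - \frac{\sqrt{1323135 - 165 i \sqrt{33}}}{33} \approx -689.86 + 0.012485 i$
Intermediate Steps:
$j{\left(D \right)} = \frac{5}{\sqrt{D}}$ ($j{\left(D \right)} = \frac{5}{D} \sqrt{D} = \frac{5}{\sqrt{D}}$)
$y = \sqrt{1215 - \frac{5 i \sqrt{33}}{33}}$ ($y = \sqrt{\frac{5}{i \sqrt{33}} + 1215} = \sqrt{5 \left(- \frac{i \sqrt{33}}{33}\right) + 1215} = \sqrt{- \frac{5 i \sqrt{33}}{33} + 1215} = \sqrt{1215 - \frac{5 i \sqrt{33}}{33}} \approx 34.857 - 0.0125 i$)
$-373 - \left(282 + y\right) = -373 - \left(282 + \frac{\sqrt{1323135 - 165 i \sqrt{33}}}{33}\right) = -655 - \frac{\sqrt{1323135 - 165 i \sqrt{33}}}{33}$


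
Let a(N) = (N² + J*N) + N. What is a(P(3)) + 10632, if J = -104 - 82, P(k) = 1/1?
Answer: 10448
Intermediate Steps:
P(k) = 1
J = -186
a(N) = N² - 185*N (a(N) = (N² - 186*N) + N = N² - 185*N)
a(P(3)) + 10632 = 1*(-185 + 1) + 10632 = 1*(-184) + 10632 = -184 + 10632 = 10448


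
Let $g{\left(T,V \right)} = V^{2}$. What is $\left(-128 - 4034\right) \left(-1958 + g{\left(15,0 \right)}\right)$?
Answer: $8149196$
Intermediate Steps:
$\left(-128 - 4034\right) \left(-1958 + g{\left(15,0 \right)}\right) = \left(-128 - 4034\right) \left(-1958 + 0^{2}\right) = - 4162 \left(-1958 + 0\right) = \left(-4162\right) \left(-1958\right) = 8149196$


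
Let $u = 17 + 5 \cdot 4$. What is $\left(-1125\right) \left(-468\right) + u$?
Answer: $526537$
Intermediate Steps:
$u = 37$ ($u = 17 + 20 = 37$)
$\left(-1125\right) \left(-468\right) + u = \left(-1125\right) \left(-468\right) + 37 = 526500 + 37 = 526537$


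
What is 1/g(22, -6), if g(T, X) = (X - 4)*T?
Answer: -1/220 ≈ -0.0045455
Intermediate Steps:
g(T, X) = T*(-4 + X) (g(T, X) = (-4 + X)*T = T*(-4 + X))
1/g(22, -6) = 1/(22*(-4 - 6)) = 1/(22*(-10)) = 1/(-220) = -1/220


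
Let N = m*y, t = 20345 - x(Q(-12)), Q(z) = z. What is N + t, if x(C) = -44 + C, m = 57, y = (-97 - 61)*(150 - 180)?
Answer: 290581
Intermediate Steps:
y = 4740 (y = -158*(-30) = 4740)
t = 20401 (t = 20345 - (-44 - 12) = 20345 - 1*(-56) = 20345 + 56 = 20401)
N = 270180 (N = 57*4740 = 270180)
N + t = 270180 + 20401 = 290581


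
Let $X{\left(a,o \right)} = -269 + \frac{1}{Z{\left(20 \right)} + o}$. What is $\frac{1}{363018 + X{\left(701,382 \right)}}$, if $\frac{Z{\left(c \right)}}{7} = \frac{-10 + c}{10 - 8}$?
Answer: $\frac{417}{151266334} \approx 2.7567 \cdot 10^{-6}$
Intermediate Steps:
$Z{\left(c \right)} = -35 + \frac{7 c}{2}$ ($Z{\left(c \right)} = 7 \frac{-10 + c}{10 - 8} = 7 \frac{-10 + c}{2} = 7 \left(-10 + c\right) \frac{1}{2} = 7 \left(-5 + \frac{c}{2}\right) = -35 + \frac{7 c}{2}$)
$X{\left(a,o \right)} = -269 + \frac{1}{35 + o}$ ($X{\left(a,o \right)} = -269 + \frac{1}{\left(-35 + \frac{7}{2} \cdot 20\right) + o} = -269 + \frac{1}{\left(-35 + 70\right) + o} = -269 + \frac{1}{35 + o}$)
$\frac{1}{363018 + X{\left(701,382 \right)}} = \frac{1}{363018 + \frac{-9414 - 102758}{35 + 382}} = \frac{1}{363018 + \frac{-9414 - 102758}{417}} = \frac{1}{363018 + \frac{1}{417} \left(-112172\right)} = \frac{1}{363018 - \frac{112172}{417}} = \frac{1}{\frac{151266334}{417}} = \frac{417}{151266334}$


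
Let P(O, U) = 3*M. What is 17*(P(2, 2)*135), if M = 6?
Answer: 41310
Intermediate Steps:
P(O, U) = 18 (P(O, U) = 3*6 = 18)
17*(P(2, 2)*135) = 17*(18*135) = 17*2430 = 41310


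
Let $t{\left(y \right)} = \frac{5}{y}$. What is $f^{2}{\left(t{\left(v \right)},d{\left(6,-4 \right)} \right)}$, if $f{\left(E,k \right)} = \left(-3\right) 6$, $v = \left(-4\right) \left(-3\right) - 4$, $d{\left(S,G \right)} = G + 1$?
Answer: $324$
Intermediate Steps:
$d{\left(S,G \right)} = 1 + G$
$v = 8$ ($v = 12 - 4 = 8$)
$f{\left(E,k \right)} = -18$
$f^{2}{\left(t{\left(v \right)},d{\left(6,-4 \right)} \right)} = \left(-18\right)^{2} = 324$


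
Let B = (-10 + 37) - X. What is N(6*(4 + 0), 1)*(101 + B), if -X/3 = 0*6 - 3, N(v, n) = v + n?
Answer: 2975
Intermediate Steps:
N(v, n) = n + v
X = 9 (X = -3*(0*6 - 3) = -3*(0 - 3) = -3*(-3) = 9)
B = 18 (B = (-10 + 37) - 1*9 = 27 - 9 = 18)
N(6*(4 + 0), 1)*(101 + B) = (1 + 6*(4 + 0))*(101 + 18) = (1 + 6*4)*119 = (1 + 24)*119 = 25*119 = 2975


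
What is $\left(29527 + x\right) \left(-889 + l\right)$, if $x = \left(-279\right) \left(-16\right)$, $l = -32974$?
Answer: $-1151037233$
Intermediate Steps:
$x = 4464$
$\left(29527 + x\right) \left(-889 + l\right) = \left(29527 + 4464\right) \left(-889 - 32974\right) = 33991 \left(-33863\right) = -1151037233$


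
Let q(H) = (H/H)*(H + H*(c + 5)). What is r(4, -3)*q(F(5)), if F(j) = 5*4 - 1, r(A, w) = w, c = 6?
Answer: -684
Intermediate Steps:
F(j) = 19 (F(j) = 20 - 1 = 19)
q(H) = 12*H (q(H) = (H/H)*(H + H*(6 + 5)) = 1*(H + H*11) = 1*(H + 11*H) = 1*(12*H) = 12*H)
r(4, -3)*q(F(5)) = -36*19 = -3*228 = -684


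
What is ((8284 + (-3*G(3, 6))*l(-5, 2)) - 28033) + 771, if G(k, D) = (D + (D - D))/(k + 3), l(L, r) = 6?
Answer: -18996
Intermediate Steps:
G(k, D) = D/(3 + k) (G(k, D) = (D + 0)/(3 + k) = D/(3 + k))
((8284 + (-3*G(3, 6))*l(-5, 2)) - 28033) + 771 = ((8284 - 18/(3 + 3)*6) - 28033) + 771 = ((8284 - 18/6*6) - 28033) + 771 = ((8284 - 3*1*6) - 28033) + 771 = ((8284 - 3*6) - 28033) + 771 = ((8284 - 18) - 28033) + 771 = (8266 - 28033) + 771 = -19767 + 771 = -18996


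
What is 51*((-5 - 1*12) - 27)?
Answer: -2244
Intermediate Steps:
51*((-5 - 1*12) - 27) = 51*((-5 - 12) - 27) = 51*(-17 - 27) = 51*(-44) = -2244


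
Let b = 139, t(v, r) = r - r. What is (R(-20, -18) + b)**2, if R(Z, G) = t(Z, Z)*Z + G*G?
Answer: 214369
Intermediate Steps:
t(v, r) = 0
R(Z, G) = G**2 (R(Z, G) = 0*Z + G*G = 0 + G**2 = G**2)
(R(-20, -18) + b)**2 = ((-18)**2 + 139)**2 = (324 + 139)**2 = 463**2 = 214369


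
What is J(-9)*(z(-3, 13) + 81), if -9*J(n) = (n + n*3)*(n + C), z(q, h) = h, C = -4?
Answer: -4888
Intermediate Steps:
J(n) = -4*n*(-4 + n)/9 (J(n) = -(n + n*3)*(n - 4)/9 = -(n + 3*n)*(-4 + n)/9 = -4*n*(-4 + n)/9)
J(-9)*(z(-3, 13) + 81) = ((4/9)*(-9)*(4 - 1*(-9)))*(13 + 81) = ((4/9)*(-9)*(4 + 9))*94 = ((4/9)*(-9)*13)*94 = -52*94 = -4888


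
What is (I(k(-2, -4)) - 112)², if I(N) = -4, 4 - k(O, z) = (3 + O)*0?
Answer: 13456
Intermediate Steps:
k(O, z) = 4 (k(O, z) = 4 - (3 + O)*0 = 4 - 1*0 = 4 + 0 = 4)
(I(k(-2, -4)) - 112)² = (-4 - 112)² = (-116)² = 13456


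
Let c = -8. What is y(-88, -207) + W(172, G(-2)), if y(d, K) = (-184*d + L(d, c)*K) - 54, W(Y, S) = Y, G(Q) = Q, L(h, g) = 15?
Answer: 13205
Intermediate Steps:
y(d, K) = -54 - 184*d + 15*K (y(d, K) = (-184*d + 15*K) - 54 = -54 - 184*d + 15*K)
y(-88, -207) + W(172, G(-2)) = (-54 - 184*(-88) + 15*(-207)) + 172 = (-54 + 16192 - 3105) + 172 = 13033 + 172 = 13205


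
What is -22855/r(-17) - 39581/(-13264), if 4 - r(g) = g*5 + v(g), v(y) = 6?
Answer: -299863497/1100912 ≈ -272.38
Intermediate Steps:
r(g) = -2 - 5*g (r(g) = 4 - (g*5 + 6) = 4 - (5*g + 6) = 4 - (6 + 5*g) = 4 + (-6 - 5*g) = -2 - 5*g)
-22855/r(-17) - 39581/(-13264) = -22855/(-2 - 5*(-17)) - 39581/(-13264) = -22855/(-2 + 85) - 39581*(-1/13264) = -22855/83 + 39581/13264 = -299863497/1100912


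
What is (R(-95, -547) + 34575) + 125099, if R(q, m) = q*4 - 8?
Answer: 159286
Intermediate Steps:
R(q, m) = -8 + 4*q (R(q, m) = 4*q - 8 = -8 + 4*q)
(R(-95, -547) + 34575) + 125099 = ((-8 + 4*(-95)) + 34575) + 125099 = ((-8 - 380) + 34575) + 125099 = (-388 + 34575) + 125099 = 34187 + 125099 = 159286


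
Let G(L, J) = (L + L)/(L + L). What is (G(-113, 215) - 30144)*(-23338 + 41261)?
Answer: -540252989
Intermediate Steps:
G(L, J) = 1 (G(L, J) = (2*L)/((2*L)) = (2*L)*(1/(2*L)) = 1)
(G(-113, 215) - 30144)*(-23338 + 41261) = (1 - 30144)*(-23338 + 41261) = -30143*17923 = -540252989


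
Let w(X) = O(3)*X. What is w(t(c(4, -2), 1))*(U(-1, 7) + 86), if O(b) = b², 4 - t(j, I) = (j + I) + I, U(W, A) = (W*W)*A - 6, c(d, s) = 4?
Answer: -1566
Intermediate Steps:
U(W, A) = -6 + A*W² (U(W, A) = W²*A - 6 = A*W² - 6 = -6 + A*W²)
t(j, I) = 4 - j - 2*I (t(j, I) = 4 - ((j + I) + I) = 4 - ((I + j) + I) = 4 - (j + 2*I) = 4 + (-j - 2*I) = 4 - j - 2*I)
w(X) = 9*X (w(X) = 3²*X = 9*X)
w(t(c(4, -2), 1))*(U(-1, 7) + 86) = (9*(4 - 1*4 - 2*1))*((-6 + 7*(-1)²) + 86) = (9*(4 - 4 - 2))*((-6 + 7*1) + 86) = (9*(-2))*((-6 + 7) + 86) = -18*(1 + 86) = -18*87 = -1566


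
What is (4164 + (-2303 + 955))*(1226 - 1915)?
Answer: -1940224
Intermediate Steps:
(4164 + (-2303 + 955))*(1226 - 1915) = (4164 - 1348)*(-689) = 2816*(-689) = -1940224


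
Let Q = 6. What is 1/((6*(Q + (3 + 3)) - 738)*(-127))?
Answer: 1/84582 ≈ 1.1823e-5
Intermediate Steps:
1/((6*(Q + (3 + 3)) - 738)*(-127)) = 1/(6*(6 + (3 + 3)) - 738*(-127)) = -1/127/(6*(6 + 6) - 738) = -1/127/(6*12 - 738) = -1/127/(72 - 738) = -1/127/(-666) = -1/666*(-1/127) = 1/84582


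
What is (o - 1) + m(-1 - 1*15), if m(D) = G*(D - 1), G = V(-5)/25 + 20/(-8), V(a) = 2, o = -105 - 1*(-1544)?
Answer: 73957/50 ≈ 1479.1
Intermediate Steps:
o = 1439 (o = -105 + 1544 = 1439)
G = -121/50 (G = 2/25 + 20/(-8) = 2*(1/25) + 20*(-1/8) = 2/25 - 5/2 = -121/50 ≈ -2.4200)
m(D) = 121/50 - 121*D/50 (m(D) = -121*(D - 1)/50 = -121*(-1 + D)/50 = 121/50 - 121*D/50)
(o - 1) + m(-1 - 1*15) = (1439 - 1) + (121/50 - 121*(-1 - 1*15)/50) = 1438 + (121/50 - 121*(-1 - 15)/50) = 1438 + (121/50 - 121/50*(-16)) = 1438 + (121/50 + 968/25) = 1438 + 2057/50 = 73957/50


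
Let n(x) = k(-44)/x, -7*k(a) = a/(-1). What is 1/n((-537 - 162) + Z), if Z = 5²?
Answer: 2359/22 ≈ 107.23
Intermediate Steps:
Z = 25
k(a) = a/7 (k(a) = -a/(7*(-1)) = -a*(-1)/7 = -(-1)*a/7 = a/7)
n(x) = -44/(7*x) (n(x) = ((⅐)*(-44))/x = -44/(7*x))
1/n((-537 - 162) + Z) = 1/(-44/(7*((-537 - 162) + 25))) = 1/(-44/(7*(-699 + 25))) = 1/(-44/7/(-674)) = 1/(-44/7*(-1/674)) = 1/(22/2359) = 2359/22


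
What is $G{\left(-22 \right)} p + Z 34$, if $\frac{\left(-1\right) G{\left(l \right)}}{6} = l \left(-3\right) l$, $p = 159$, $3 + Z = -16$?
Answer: $1384562$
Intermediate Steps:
$Z = -19$ ($Z = -3 - 16 = -19$)
$G{\left(l \right)} = 18 l^{2}$ ($G{\left(l \right)} = - 6 l \left(-3\right) l = - 6 - 3 l l = - 6 \left(- 3 l^{2}\right) = 18 l^{2}$)
$G{\left(-22 \right)} p + Z 34 = 18 \left(-22\right)^{2} \cdot 159 - 646 = 18 \cdot 484 \cdot 159 - 646 = 8712 \cdot 159 - 646 = 1385208 - 646 = 1384562$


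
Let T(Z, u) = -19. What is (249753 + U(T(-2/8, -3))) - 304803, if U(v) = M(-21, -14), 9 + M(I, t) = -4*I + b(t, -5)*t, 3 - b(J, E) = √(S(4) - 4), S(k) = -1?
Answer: -55017 + 14*I*√5 ≈ -55017.0 + 31.305*I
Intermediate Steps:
b(J, E) = 3 - I*√5 (b(J, E) = 3 - √(-1 - 4) = 3 - √(-5) = 3 - I*√5)
M(I, t) = -9 - 4*I + t*(3 - I*√5) (M(I, t) = -9 + (-4*I + (3 - I*√5)*t) = -9 + (-4*I + t*(3 - I*√5)) = -9 - 4*I + t*(3 - I*√5))
U(v) = 33 + 14*I*√5 (U(v) = -9 - 4*(-21) - 14*(3 - I*√5) = -9 + 84 + (-42 + 14*I*√5) = 33 + 14*I*√5)
(249753 + U(T(-2/8, -3))) - 304803 = (249753 + (33 + 14*I*√5)) - 304803 = (249786 + 14*I*√5) - 304803 = -55017 + 14*I*√5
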